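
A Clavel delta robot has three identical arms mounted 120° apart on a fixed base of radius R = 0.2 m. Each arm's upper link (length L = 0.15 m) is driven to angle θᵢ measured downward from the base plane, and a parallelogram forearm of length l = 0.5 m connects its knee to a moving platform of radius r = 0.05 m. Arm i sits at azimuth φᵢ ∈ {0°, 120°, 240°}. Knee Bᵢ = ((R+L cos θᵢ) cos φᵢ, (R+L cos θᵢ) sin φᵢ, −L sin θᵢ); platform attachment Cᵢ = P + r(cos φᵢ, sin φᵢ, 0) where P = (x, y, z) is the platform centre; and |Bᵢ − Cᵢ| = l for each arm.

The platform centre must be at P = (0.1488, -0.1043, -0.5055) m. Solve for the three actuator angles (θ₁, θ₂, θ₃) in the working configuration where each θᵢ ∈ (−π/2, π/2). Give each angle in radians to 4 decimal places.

θ₁ = 0.2619, θ₂ = 1.3964, θ₃ = 0.7853

φ1=0.0° → target in arm frame (0.1488, -0.1043)
  e−x'=0.0012;  (l²−L²−(e−x')²−y'²−z²)/2L = -0.1297
  γ=atan2(-0.5055,0.0012)=-1.5684;  ψ=arccos(-0.2566)=1.8303;  θ1=γ+ψ≈0.2619
φ2=120.0° → target in arm frame (-0.1647, -0.0767)
  e−x'=0.3147;  (l²−L²−(e−x')²−y'²−z²)/2L = -0.4432
  θ2 = atan2(B,A) + arccos(C/0.5955) = 1.3964
arm 3 (φ=240.0°): x'=0.0159, y'=0.1810
  A=0.1341, B=-0.5055, C=(l²−L²−A²−y'²−z²)/(2L)=-0.2626
  γ=atan2(-0.5055,0.1341)=-1.3115;  ψ=arccos(-0.5021)=2.0968;  θ3=γ+ψ≈0.7853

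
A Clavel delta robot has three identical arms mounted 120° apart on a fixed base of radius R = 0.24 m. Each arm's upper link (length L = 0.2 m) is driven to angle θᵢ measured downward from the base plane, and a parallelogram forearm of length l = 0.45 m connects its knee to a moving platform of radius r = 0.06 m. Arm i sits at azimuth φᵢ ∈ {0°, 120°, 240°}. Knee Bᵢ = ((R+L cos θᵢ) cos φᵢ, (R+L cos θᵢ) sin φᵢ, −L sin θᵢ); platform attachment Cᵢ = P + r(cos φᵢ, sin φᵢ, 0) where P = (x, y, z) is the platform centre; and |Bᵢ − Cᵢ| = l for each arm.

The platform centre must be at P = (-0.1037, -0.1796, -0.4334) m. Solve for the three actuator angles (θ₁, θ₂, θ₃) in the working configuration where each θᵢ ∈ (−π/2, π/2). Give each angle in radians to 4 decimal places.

θ₁ = 1.3090, θ₂ = 1.3089, θ₃ = 0.0876

rotate P by −φ1: (-0.1037, -0.1796, -0.4334)
  e−x'=0.2837;  (l²−L²−(e−x')²−y'²−z²)/2L = -0.3452
  θ1 = atan2(B,A) + arccos(C/0.5180) = 1.3090
rotate P by −φ2: (-0.1037, 0.1796, -0.4334)
  e−x'=0.2837;  (l²−L²−(e−x')²−y'²−z²)/2L = -0.3452
  θ2 = atan2(B,A) + arccos(C/0.5180) = 1.3089
φ3=240.0° → target in arm frame (0.2074, 0.0000)
  A cos θ + B sin θ = C:  -0.0274·cos θ + -0.4334·sin θ = -0.0652
  √(A²+B²)=0.4343;  θ3 = -1.6339+1.7215 ≈ 0.0876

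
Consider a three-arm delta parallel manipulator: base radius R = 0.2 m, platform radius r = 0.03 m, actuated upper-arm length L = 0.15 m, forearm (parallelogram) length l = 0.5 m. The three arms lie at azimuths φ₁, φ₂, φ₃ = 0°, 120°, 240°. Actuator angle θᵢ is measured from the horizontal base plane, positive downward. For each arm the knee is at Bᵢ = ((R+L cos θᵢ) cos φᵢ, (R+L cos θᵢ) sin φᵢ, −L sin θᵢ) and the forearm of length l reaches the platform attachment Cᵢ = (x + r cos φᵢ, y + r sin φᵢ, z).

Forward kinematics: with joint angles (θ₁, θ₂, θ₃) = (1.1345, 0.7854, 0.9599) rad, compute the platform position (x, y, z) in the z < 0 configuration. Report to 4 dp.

φ1=0.0°: virtual centre (0.2334, 0.0000, -0.1359), radius l
arm 2 at φ=120.0°: e+L cos θ2 = 0.2761;  centre 2 = (-0.1380, 0.2391, -0.1061)
centre 3 = (0.2560·cos240.0°, 0.2560·sin240.0°, -0.1229) = (-0.1280, -0.2217, -0.1229)
eliminate P² terms by subtracting sphere 1 from 2 and 3
plane₁₂: -0.7428x+0.4782y+0.0598z = 0.0145
Cramer: x(z) = -0.0150+0.0578z;  y(z) = 0.0071-0.0352z
into |P−centre ₁|² = l²: 1.0046z² + 0.2427z + -0.1698 = 0;  Δ = 0.7411;  z = -0.5493 or 0.3077 → z<0 root = -0.5493
x = -0.0467, y = 0.0264

(-0.0467, 0.0264, -0.5493)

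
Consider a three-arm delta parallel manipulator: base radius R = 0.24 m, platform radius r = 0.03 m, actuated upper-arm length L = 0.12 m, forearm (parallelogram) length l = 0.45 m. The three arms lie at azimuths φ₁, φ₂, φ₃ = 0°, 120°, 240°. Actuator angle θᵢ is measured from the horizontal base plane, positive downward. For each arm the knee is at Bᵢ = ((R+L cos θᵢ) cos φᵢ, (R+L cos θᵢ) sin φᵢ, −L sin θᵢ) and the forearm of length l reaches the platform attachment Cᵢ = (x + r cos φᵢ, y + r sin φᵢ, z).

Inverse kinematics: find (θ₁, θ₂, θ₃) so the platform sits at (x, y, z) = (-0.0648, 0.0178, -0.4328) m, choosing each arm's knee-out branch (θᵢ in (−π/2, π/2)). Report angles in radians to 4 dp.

θ₁ = 1.2217, θ₂ = 0.6114, θ₃ = 0.7854

rotate P by −φ1: (-0.0648, 0.0178, -0.4328)
  A cos θ + B sin θ = C:  0.2748·cos θ + -0.4328·sin θ = -0.3127
  √(A²+B²)=0.5127;  θ1 = -1.0051+2.2268 ≈ 1.2217
φ2=120.0° → target in arm frame (0.0478, 0.0472)
  A cos θ + B sin θ = C:  0.1622·cos θ + -0.4328·sin θ = -0.1156
  θ2 = atan2(B,A) + arccos(C/0.4622) = 0.6114
φ3=240.0° → target in arm frame (0.0170, -0.0650)
  A cos θ + B sin θ = C:  0.1930·cos θ + -0.4328·sin θ = -0.1696
  √(A²+B²)=0.4739;  θ3 = -1.1513+1.9367 ≈ 0.7854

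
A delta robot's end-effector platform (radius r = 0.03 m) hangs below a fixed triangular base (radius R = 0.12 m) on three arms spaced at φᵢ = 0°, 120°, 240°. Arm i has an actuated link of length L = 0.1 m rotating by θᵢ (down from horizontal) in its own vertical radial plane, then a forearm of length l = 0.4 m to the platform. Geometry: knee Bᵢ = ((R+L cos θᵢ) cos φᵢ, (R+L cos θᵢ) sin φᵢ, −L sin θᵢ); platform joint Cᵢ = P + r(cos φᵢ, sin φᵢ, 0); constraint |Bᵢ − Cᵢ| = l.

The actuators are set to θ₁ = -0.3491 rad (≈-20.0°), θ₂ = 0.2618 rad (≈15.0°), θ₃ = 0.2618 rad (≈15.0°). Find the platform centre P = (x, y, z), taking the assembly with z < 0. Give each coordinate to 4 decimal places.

φ1=0.0°: virtual centre (0.1840, 0.0000, 0.0342), radius l
φ2=120.0°: virtual centre (-0.0933, 0.1616, -0.0259), radius l
O3 = (0.1866·cos240.0°, 0.1866·sin240.0°, -0.0259) = (-0.0933, -0.1616, -0.0259)
|O₂|²−|O₁|² = 0.0005;  |O₃|²−|O₁|² = 0.0005
plane₁₂: -0.5545x+0.3232y+-0.1202z = 0.0005
det = 0.3584;  x = -0.0009+-0.2167z,  y = 0.0000+0.0000z
quadratic in z: (1.0470)z²+(0.0117)z+(-0.1247)=0, √Δ=0.7227 → z ∈ {-0.3507, 0.3395}; z = -0.3507 (taking z<0)
x = 0.0752, y = 0.0000

(0.0752, 0.0000, -0.3507)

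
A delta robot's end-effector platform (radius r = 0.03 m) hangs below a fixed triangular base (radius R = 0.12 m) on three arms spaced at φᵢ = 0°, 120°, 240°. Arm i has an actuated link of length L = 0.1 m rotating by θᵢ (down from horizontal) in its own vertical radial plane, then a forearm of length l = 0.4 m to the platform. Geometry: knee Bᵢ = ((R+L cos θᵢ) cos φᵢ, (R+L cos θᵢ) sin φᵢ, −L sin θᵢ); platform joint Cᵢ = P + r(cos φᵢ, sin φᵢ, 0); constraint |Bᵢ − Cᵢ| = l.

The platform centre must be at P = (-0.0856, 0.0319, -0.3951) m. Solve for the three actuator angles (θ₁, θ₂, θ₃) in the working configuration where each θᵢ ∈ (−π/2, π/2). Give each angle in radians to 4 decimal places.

arm 1 (φ=0.0°): x'=-0.0856, y'=0.0319
  A cos θ + B sin θ = C:  0.1756·cos θ + -0.3951·sin θ = -0.1898
  √(A²+B²)=0.4324;  θ1 = -1.1526+2.0252 ≈ 0.8726
arm 2 (φ=120.0°): x'=0.0704, y'=0.0582
  A cos θ + B sin θ = C:  0.0196·cos θ + -0.3951·sin θ = -0.0494
  γ=atan2(-0.3951,0.0196)=-1.5213;  ψ=arccos(-0.1248)=1.6959;  θ2=γ+ψ≈0.1746
rotate P by −φ3: (0.0152, -0.0901, -0.3951)
  e−x'=0.0748;  (l²−L²−(e−x')²−y'²−z²)/2L = -0.0991
  γ=atan2(-0.3951,0.0748)=-1.3836;  ψ=arccos(-0.2464)=1.8198;  θ3=γ+ψ≈0.4361

θ₁ = 0.8726, θ₂ = 0.1746, θ₃ = 0.4361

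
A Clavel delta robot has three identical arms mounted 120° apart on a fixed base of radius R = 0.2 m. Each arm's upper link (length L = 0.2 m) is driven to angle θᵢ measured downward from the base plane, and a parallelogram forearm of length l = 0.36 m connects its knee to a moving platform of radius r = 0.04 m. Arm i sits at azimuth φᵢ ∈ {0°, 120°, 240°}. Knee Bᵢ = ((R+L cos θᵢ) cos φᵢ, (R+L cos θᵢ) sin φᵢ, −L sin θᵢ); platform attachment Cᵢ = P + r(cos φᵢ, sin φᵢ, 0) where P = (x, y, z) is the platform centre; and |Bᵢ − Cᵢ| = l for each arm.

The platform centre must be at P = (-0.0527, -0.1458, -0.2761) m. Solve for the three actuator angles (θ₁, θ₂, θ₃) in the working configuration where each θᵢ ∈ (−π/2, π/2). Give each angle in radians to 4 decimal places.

θ₁ = 1.0474, θ₂ = 1.2219, θ₃ = -0.0873

φ1=0.0° → target in arm frame (-0.0527, -0.1458)
  A cos θ + B sin θ = C:  0.2127·cos θ + -0.2761·sin θ = -0.1328
  θ1 = atan2(B,A) + arccos(C/0.3485) = 1.0474
arm 2 (φ=120.0°): x'=-0.0999, y'=0.1185
  e−x'=0.2599;  (l²−L²−(e−x')²−y'²−z²)/2L = -0.1706
  √(A²+B²)=0.3792;  θ2 = -0.8156+2.0374 ≈ 1.2219
φ3=240.0° → target in arm frame (0.1526, 0.0273)
  e−x'=0.0074;  (l²−L²−(e−x')²−y'²−z²)/2L = 0.0314
  θ3 = atan2(B,A) + arccos(C/0.2762) = -0.0873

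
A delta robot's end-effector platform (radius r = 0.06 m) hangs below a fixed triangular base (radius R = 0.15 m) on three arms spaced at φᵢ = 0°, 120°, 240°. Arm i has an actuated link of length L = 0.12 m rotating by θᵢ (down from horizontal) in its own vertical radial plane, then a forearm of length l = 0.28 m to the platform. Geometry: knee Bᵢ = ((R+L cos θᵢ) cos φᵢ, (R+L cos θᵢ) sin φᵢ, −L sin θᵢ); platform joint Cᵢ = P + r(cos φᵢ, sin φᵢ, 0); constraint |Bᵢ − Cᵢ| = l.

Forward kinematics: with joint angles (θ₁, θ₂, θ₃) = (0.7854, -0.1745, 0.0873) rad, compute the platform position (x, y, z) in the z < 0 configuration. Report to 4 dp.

O1 = (0.1749·cos0.0°, 0.1749·sin0.0°, -0.0849) = (0.1749, 0.0000, -0.0849)
O2 = (0.2082·cos120.0°, 0.2082·sin120.0°, 0.0208) = (-0.1041, 0.1803, 0.0208)
arm 3 at φ=240.0°: (R−r)+L cos θ3 = 0.2095;  O3 = (-0.1048, -0.1815, -0.0105)
subtract pairs → two planes through P
linear system: -0.5579x+0.3606y = 0.0060−0.2114z; -0.5592x+-0.3629y = 0.0062−0.1488z
det = 0.4041;  x = -0.0110+0.3226z,  y = -0.0003+-0.0871z
quadratic in z: (1.1116)z²+(0.0499)z+(-0.0367)=0, √Δ=0.4069 → z ∈ {-0.2055, 0.1606}; z = -0.2055 (taking z<0)
x = -0.0772, y = 0.0176

(-0.0772, 0.0176, -0.2055)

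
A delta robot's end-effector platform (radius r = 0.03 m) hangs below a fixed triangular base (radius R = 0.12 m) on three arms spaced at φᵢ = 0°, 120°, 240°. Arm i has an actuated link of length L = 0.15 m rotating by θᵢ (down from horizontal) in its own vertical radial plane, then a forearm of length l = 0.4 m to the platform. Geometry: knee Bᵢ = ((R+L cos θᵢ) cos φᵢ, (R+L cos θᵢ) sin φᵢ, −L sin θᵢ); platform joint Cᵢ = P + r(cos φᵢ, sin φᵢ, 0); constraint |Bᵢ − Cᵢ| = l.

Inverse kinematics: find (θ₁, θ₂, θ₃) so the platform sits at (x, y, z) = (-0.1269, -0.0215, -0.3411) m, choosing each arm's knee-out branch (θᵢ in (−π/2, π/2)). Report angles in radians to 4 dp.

θ₁ = 0.7855, θ₂ = 0.0875, θ₃ = -0.0870

arm 1 (φ=0.0°): x'=-0.1269, y'=-0.0215
  e−x'=0.2169;  (l²−L²−(e−x')²−y'²−z²)/2L = -0.0879
  √(A²+B²)=0.4042;  θ1 = -1.0044+1.7899 ≈ 0.7855
rotate P by −φ2: (0.0448, 0.1206, -0.3411)
  A cos θ + B sin θ = C:  0.0452·cos θ + -0.3411·sin θ = 0.0152
  √(A²+B²)=0.3441;  θ2 = -1.4391+1.5267 ≈ 0.0875
arm 3 (φ=240.0°): x'=0.0821, y'=-0.0991
  A=0.0079, B=-0.3411, C=(l²−L²−A²−y'²−z²)/(2L)=0.0375
  θ3 = atan2(B,A) + arccos(C/0.3412) = -0.0870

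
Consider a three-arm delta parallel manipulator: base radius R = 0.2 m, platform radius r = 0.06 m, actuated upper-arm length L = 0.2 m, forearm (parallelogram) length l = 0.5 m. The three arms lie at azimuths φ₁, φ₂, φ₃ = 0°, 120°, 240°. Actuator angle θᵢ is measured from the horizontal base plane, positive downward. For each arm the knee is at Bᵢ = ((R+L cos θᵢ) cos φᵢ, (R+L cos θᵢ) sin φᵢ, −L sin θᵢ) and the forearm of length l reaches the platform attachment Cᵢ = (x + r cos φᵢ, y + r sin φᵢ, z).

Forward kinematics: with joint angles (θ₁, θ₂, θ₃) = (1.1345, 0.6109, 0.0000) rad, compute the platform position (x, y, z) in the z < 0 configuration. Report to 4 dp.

(-0.1791, -0.0978, -0.4596)

centre 1 = (0.2245·cos0.0°, 0.2245·sin0.0°, -0.1813) = (0.2245, 0.0000, -0.1813)
φ2=120.0°: virtual centre (-0.1519, 0.2631, -0.1147), radius l
centre 3 = (0.3400·cos240.0°, 0.3400·sin240.0°, 0.0000) = (-0.1700, -0.2944, 0.0000)
|centre ₂|²−|centre ₁|² = 0.0222;  |centre ₃|²−|centre ₁|² = 0.0323
plane₁₂: -0.7529x+0.5262y+0.1331z = 0.0222
Cramer: x(z) = -0.0351+0.3135z;  y(z) = -0.0079+0.1956z
quadratic in z: (1.1365)z²+(0.1967)z+(-0.1497)=0, √Δ=0.8481 → z ∈ {-0.4596, 0.2866}; z = -0.4596 (taking z<0)
x = -0.1791, y = -0.0978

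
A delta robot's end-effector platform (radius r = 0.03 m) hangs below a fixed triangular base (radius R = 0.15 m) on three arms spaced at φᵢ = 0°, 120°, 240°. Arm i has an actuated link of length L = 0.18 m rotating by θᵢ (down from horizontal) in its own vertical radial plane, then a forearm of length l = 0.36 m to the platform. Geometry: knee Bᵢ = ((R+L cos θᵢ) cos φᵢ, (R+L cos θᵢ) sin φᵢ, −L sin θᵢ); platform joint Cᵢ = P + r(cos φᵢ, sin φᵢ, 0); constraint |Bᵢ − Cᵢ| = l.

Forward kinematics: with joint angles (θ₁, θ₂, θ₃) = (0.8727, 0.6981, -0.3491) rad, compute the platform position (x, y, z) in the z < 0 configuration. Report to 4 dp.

S1 = (0.2357·cos0.0°, 0.2357·sin0.0°, -0.1379) = (0.2357, 0.0000, -0.1379)
arm 2 at φ=120.0°: ρ2 = 0.2579;  S2 = (-0.1289, 0.2233, -0.1157)
S3 = (0.2891·cos240.0°, 0.2891·sin240.0°, 0.0616) = (-0.1446, -0.2504, 0.0616)
subtract pairs → two planes through P
linear system: -0.7293x+0.4467y = 0.0053−0.0444z; -0.7605x+-0.5008y = 0.0128−0.3989z
Cramer: x(z) = -0.0119+0.2843z;  y(z) = -0.0075+0.3648z
into |P−S₁|² = l²: 1.2139z² + 0.1295z + -0.0492 = 0;  Δ = 0.2558;  z = -0.2616 or 0.1550 → z<0 root = -0.2616
x = -0.0863, y = -0.1030

(-0.0863, -0.1030, -0.2616)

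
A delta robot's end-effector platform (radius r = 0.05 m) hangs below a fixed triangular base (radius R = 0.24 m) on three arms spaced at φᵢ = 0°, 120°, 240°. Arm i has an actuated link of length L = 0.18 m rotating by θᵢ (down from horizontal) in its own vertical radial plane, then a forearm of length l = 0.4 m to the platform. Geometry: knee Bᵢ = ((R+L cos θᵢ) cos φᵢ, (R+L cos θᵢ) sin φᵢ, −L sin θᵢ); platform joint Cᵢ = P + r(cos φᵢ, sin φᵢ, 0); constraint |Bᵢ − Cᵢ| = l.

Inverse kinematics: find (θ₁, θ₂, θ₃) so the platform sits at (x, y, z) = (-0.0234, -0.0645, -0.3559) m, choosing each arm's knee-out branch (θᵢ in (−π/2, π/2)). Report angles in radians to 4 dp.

θ₁ = 0.8726, θ₂ = 0.9603, θ₃ = 0.4363

arm 1 (φ=0.0°): x'=-0.0234, y'=-0.0645
  A=0.2134, B=-0.3559, C=(l²−L²−A²−y'²−z²)/(2L)=-0.1355
  γ=atan2(-0.3559,0.2134)=-1.0307;  ψ=arccos(-0.3264)=1.9033;  θ1=γ+ψ≈0.8726
φ2=120.0° → target in arm frame (-0.0442, 0.0525)
  A cos θ + B sin θ = C:  0.2342·cos θ + -0.3559·sin θ = -0.1574
  γ=atan2(-0.3559,0.2342)=-0.9889;  ψ=arccos(-0.3694)=1.9492;  θ2=γ+ψ≈0.9603
arm 3 (φ=240.0°): x'=0.0676, y'=0.0120
  A=0.1224, B=-0.3559, C=(l²−L²−A²−y'²−z²)/(2L)=-0.0394
  θ3 = atan2(B,A) + arccos(C/0.3764) = 0.4363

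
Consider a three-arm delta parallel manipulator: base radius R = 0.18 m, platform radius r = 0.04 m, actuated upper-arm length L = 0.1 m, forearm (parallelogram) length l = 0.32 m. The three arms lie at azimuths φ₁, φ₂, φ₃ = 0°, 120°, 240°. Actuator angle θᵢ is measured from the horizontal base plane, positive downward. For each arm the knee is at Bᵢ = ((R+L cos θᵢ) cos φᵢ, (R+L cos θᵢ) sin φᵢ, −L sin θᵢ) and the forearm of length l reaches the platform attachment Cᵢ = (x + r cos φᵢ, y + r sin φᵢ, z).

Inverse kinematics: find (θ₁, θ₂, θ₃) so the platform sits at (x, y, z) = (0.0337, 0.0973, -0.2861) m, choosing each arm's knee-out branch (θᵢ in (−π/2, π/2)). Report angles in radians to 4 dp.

θ₁ = 0.5240, θ₂ = 0.2617, θ₃ = 1.3961

arm 1 (φ=0.0°): x'=0.0337, y'=0.0973
  A cos θ + B sin θ = C:  0.1063·cos θ + -0.2861·sin θ = -0.0511
  γ=atan2(-0.2861,0.1063)=-1.2151;  ψ=arccos(-0.1674)=1.7390;  θ1=γ+ψ≈0.5240
φ2=120.0° → target in arm frame (0.0674, -0.0778)
  A=0.0726, B=-0.2861, C=(l²−L²−A²−y'²−z²)/(2L)=-0.0039
  √(A²+B²)=0.2952;  θ2 = -1.3223+1.5840 ≈ 0.2617
φ3=240.0° → target in arm frame (-0.1011, -0.0195)
  e−x'=0.2411;  (l²−L²−(e−x')²−y'²−z²)/2L = -0.2398
  γ=atan2(-0.2861,0.2411)=-0.8705;  ψ=arccos(-0.6410)=2.2666;  θ3=γ+ψ≈1.3961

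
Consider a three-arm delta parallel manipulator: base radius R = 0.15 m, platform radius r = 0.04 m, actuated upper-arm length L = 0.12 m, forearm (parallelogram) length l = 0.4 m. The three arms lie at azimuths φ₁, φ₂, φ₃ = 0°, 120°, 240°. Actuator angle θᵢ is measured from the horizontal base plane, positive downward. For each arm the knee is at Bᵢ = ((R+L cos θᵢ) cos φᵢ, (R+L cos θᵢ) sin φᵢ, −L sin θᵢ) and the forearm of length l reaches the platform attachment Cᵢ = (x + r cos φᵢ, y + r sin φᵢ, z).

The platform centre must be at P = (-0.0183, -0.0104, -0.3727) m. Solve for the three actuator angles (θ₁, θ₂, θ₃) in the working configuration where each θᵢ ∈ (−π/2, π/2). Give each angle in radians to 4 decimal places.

rotate P by −φ1: (-0.0183, -0.0104, -0.3727)
  A=0.1283, B=-0.3727, C=(l²−L²−A²−y'²−z²)/(2L)=-0.0411
  γ=atan2(-0.3727,0.1283)=-1.2393;  ψ=arccos(-0.1044)=1.6754;  θ1=γ+ψ≈0.4361
arm 2 (φ=120.0°): x'=0.0001, y'=0.0210
  A cos θ + B sin θ = C:  0.1099·cos θ + -0.3727·sin θ = -0.0242
  θ2 = atan2(B,A) + arccos(C/0.3886) = 0.3491
arm 3 (φ=240.0°): x'=0.0182, y'=-0.0106
  A cos θ + B sin θ = C:  0.0918·cos θ + -0.3727·sin θ = -0.0077
  γ=atan2(-0.3727,0.0918)=-1.3292;  ψ=arccos(-0.0201)=1.5909;  θ3=γ+ψ≈0.2617

θ₁ = 0.4361, θ₂ = 0.3491, θ₃ = 0.2617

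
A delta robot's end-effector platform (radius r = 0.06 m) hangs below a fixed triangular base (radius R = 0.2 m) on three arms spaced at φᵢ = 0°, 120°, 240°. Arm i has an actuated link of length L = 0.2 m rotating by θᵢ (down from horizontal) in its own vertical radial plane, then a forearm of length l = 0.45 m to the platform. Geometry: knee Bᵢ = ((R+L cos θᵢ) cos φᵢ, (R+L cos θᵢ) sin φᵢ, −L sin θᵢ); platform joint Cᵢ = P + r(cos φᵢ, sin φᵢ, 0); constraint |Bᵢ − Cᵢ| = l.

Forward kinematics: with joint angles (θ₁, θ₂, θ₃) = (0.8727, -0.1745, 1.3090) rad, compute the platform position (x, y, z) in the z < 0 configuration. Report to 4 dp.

S1 = (0.2686·cos0.0°, 0.2686·sin0.0°, -0.1532) = (0.2686, 0.0000, -0.1532)
S2 = (0.3370·cos120.0°, 0.3370·sin120.0°, 0.0347) = (-0.1685, 0.2918, 0.0347)
arm 3 at φ=240.0°: (R−r)+L cos θ3 = 0.1918;  S3 = (-0.0959, -0.1661, -0.1932)
subtract pairs → two planes through P
plane₁₂: -0.8741x+0.5836y+0.3759z = 0.0192
det = 0.7157;  x = 0.0086+0.1092z,  y = 0.0458+-0.4804z
sphere 1 gives Az²+Bz+C=0 with A=1.2427, B=0.2057, C=-0.1094;  B²−4AC=0.5860;  roots -0.3907, 0.2252;  negative root z = -0.3907
x = -0.0340, y = 0.2335

(-0.0340, 0.2335, -0.3907)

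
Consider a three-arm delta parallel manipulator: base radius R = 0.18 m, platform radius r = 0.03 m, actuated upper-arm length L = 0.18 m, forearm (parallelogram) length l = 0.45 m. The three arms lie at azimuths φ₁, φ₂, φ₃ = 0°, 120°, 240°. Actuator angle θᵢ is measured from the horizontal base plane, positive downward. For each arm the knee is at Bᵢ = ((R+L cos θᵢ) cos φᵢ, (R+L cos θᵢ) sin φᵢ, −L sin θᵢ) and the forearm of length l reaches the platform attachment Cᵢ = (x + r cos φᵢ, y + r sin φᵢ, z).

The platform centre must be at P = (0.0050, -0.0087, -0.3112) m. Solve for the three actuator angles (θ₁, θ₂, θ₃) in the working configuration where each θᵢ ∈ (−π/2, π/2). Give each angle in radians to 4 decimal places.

arm 1 (φ=0.0°): x'=0.0050, y'=-0.0087
  e−x'=0.1450;  (l²−L²−(e−x')²−y'²−z²)/2L = 0.1449
  θ1 = atan2(B,A) + arccos(C/0.3433) = 0.0004
φ2=120.0° → target in arm frame (-0.0100, 0.0000)
  e−x'=0.1600;  (l²−L²−(e−x')²−y'²−z²)/2L = 0.1323
  θ2 = atan2(B,A) + arccos(C/0.3499) = 0.0871
φ3=240.0° → target in arm frame (0.0050, 0.0087)
  e−x'=0.1450;  (l²−L²−(e−x')²−y'²−z²)/2L = 0.1449
  θ3 = atan2(B,A) + arccos(C/0.3433) = 0.0002

θ₁ = 0.0004, θ₂ = 0.0871, θ₃ = 0.0002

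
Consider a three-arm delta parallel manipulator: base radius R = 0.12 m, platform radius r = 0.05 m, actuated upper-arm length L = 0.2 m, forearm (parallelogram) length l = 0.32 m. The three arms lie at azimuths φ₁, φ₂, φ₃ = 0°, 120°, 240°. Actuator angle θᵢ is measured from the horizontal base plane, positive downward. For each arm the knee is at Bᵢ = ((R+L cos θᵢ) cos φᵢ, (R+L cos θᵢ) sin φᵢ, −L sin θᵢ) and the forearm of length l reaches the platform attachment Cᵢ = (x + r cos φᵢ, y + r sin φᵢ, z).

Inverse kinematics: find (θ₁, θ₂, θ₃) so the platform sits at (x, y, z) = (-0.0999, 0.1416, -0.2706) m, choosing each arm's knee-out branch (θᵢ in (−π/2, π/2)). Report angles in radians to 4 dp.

φ1=0.0° → target in arm frame (-0.0999, 0.1416)
  A=0.1699, B=-0.2706, C=(l²−L²−A²−y'²−z²)/(2L)=-0.1494
  θ1 = atan2(B,A) + arccos(C/0.3195) = 1.0470
φ2=120.0° → target in arm frame (0.1726, 0.0157)
  A=-0.1026, B=-0.2706, C=(l²−L²−A²−y'²−z²)/(2L)=-0.0540
  γ=atan2(-0.2706,-0.1026)=-1.9331;  ψ=arccos(-0.1865)=1.7584;  θ2=γ+ψ≈-0.1747
arm 3 (φ=240.0°): x'=-0.0727, y'=-0.1573
  e−x'=0.1427;  (l²−L²−(e−x')²−y'²−z²)/2L = -0.1398
  √(A²+B²)=0.3059;  θ3 = -1.0856+2.0455 ≈ 0.9599

θ₁ = 1.0470, θ₂ = -0.1747, θ₃ = 0.9599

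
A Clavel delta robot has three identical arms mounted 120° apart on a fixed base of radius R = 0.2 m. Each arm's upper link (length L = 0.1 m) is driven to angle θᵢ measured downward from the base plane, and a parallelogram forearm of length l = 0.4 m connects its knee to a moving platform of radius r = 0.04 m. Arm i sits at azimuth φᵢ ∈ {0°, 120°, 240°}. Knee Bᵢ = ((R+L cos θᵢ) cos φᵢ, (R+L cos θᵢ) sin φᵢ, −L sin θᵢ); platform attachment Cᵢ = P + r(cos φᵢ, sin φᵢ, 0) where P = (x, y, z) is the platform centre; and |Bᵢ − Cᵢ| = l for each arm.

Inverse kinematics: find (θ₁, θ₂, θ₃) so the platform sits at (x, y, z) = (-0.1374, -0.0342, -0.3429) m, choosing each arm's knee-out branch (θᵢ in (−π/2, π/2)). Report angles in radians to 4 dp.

φ1=0.0° → target in arm frame (-0.1374, -0.0342)
  e−x'=0.2974;  (l²−L²−(e−x')²−y'²−z²)/2L = -0.2860
  θ1 = atan2(B,A) + arccos(C/0.4539) = 1.3961
arm 2 (φ=120.0°): x'=0.0391, y'=0.1361
  e−x'=0.1209;  (l²−L²−(e−x')²−y'²−z²)/2L = -0.0036
  γ=atan2(-0.3429,0.1209)=-1.2318;  ψ=arccos(-0.0099)=1.5807;  θ2=γ+ψ≈0.3490
rotate P by −φ3: (0.0983, -0.1019, -0.3429)
  A=0.0617, B=-0.3429, C=(l²−L²−A²−y'²−z²)/(2L)=0.0912
  γ=atan2(-0.3429,0.0617)=-1.3928;  ψ=arccos(0.2617)=1.3060;  θ3=γ+ψ≈-0.0868

θ₁ = 1.3961, θ₂ = 0.3490, θ₃ = -0.0868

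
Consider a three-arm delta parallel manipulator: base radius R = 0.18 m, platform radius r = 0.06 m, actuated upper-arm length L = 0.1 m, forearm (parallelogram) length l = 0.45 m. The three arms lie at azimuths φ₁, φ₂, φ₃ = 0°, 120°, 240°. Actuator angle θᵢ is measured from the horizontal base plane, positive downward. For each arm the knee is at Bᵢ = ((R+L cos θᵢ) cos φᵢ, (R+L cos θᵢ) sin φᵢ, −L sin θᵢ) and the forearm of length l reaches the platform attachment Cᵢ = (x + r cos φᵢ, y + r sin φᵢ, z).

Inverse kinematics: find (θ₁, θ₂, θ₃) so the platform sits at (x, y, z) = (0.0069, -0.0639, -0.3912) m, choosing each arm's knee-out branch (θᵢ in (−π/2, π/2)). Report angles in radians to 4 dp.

θ₁ = 0.0004, θ₂ = 0.3493, θ₃ = -0.2615

arm 1 (φ=0.0°): x'=0.0069, y'=-0.0639
  e−x'=0.1131;  (l²−L²−(e−x')²−y'²−z²)/2L = 0.1129
  γ=atan2(-0.3912,0.1131)=-1.2894;  ψ=arccos(0.2773)=1.2898;  θ1=γ+ψ≈0.0004
rotate P by −φ2: (-0.0588, 0.0260, -0.3912)
  A cos θ + B sin θ = C:  0.1788·cos θ + -0.3912·sin θ = 0.0341
  √(A²+B²)=0.4301;  θ2 = -1.1421+1.4914 ≈ 0.3493
rotate P by −φ3: (0.0519, 0.0379, -0.3912)
  e−x'=0.0681;  (l²−L²−(e−x')²−y'²−z²)/2L = 0.1669
  √(A²+B²)=0.3971;  θ3 = -1.3984+1.1369 ≈ -0.2615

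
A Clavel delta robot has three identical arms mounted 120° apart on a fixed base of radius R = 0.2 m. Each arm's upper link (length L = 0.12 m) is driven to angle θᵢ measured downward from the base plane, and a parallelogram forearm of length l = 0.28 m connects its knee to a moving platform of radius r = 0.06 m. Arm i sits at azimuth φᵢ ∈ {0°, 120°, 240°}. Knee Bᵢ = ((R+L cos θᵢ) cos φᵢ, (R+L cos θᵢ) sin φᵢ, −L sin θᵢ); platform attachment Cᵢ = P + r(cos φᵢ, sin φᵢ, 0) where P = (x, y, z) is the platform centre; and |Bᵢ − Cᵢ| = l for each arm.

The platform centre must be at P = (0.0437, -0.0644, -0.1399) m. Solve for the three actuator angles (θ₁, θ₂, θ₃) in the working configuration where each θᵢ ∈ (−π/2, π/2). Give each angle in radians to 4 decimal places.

φ1=0.0° → target in arm frame (0.0437, -0.0644)
  A=0.0963, B=-0.1399, C=(l²−L²−A²−y'²−z²)/(2L)=0.1292
  θ1 = atan2(B,A) + arccos(C/0.1698) = -0.2615
φ2=120.0° → target in arm frame (-0.0776, -0.0056)
  e−x'=0.2176;  (l²−L²−(e−x')²−y'²−z²)/2L = -0.0123
  γ=atan2(-0.1399,0.2176)=-0.5713;  ψ=arccos(-0.0477)=1.6185;  θ2=γ+ψ≈1.0472
rotate P by −φ3: (0.0339, 0.0700, -0.1399)
  A cos θ + B sin θ = C:  0.1061·cos θ + -0.1399·sin θ = 0.1178
  θ3 = atan2(B,A) + arccos(C/0.1756) = -0.0867

θ₁ = -0.2615, θ₂ = 1.0472, θ₃ = -0.0867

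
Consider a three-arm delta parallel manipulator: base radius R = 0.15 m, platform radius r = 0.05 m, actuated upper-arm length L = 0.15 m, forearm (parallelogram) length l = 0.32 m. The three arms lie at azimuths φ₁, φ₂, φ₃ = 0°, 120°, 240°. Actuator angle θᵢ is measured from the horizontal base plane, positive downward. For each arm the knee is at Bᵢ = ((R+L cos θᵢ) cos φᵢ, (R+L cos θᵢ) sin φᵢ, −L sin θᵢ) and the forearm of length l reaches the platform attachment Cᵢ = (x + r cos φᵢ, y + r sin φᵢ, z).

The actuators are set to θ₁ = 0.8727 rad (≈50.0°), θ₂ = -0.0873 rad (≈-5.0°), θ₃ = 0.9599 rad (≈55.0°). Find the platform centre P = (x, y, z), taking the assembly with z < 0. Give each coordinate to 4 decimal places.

(-0.0521, 0.1139, -0.2813)

arm 1 at φ=0.0°: (R−r)+L cos θ1 = 0.1964;  O1 = (0.1964, 0.0000, -0.1149)
O2 = (0.2494·cos120.0°, 0.2494·sin120.0°, 0.0131) = (-0.1247, 0.2160, 0.0131)
arm 3 at φ=240.0°: (R−r)+L cos θ3 = 0.1860;  O3 = (-0.0930, -0.1611, -0.1229)
|O₂|²−|O₁|² = 0.0106;  |O₃|²−|O₁|² = -0.0021
linear system: -0.6423x+0.4320y = 0.0106−0.2560z; -0.5789x+-0.3222y = -0.0021−-0.0159z
Cramer: x(z) = -0.0055+0.1654z;  y(z) = 0.0163-0.3466z
sphere 1 gives Az²+Bz+C=0 with A=1.1475, B=0.1517, C=-0.0482;  B²−4AC=0.2440;  roots -0.2813, 0.1492;  negative root z = -0.2813
x = -0.0521, y = 0.1139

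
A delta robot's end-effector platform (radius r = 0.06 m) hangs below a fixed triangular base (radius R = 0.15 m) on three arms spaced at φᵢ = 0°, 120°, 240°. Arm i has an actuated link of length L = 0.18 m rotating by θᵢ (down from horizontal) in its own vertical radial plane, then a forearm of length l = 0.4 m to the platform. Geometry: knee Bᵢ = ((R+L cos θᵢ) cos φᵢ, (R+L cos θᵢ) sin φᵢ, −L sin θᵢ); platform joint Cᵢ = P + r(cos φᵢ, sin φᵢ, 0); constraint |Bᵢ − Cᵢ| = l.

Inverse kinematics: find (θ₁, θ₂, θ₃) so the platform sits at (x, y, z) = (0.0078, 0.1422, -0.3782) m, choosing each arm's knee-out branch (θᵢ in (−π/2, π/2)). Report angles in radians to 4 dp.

θ₁ = 0.5233, θ₂ = 0.0872, θ₃ = 0.9598

rotate P by −φ1: (0.0078, 0.1422, -0.3782)
  A cos θ + B sin θ = C:  0.0822·cos θ + -0.3782·sin θ = -0.1178
  θ1 = atan2(B,A) + arccos(C/0.3870) = 0.5233
φ2=120.0° → target in arm frame (0.1192, -0.0779)
  A cos θ + B sin θ = C:  -0.0292·cos θ + -0.3782·sin θ = -0.0621
  √(A²+B²)=0.3793;  θ2 = -1.6480+1.7352 ≈ 0.0872
rotate P by −φ3: (-0.1270, -0.0643, -0.3782)
  e−x'=0.2170;  (l²−L²−(e−x')²−y'²−z²)/2L = -0.1852
  γ=atan2(-0.3782,0.2170)=-1.0498;  ψ=arccos(-0.4248)=2.0095;  θ3=γ+ψ≈0.9598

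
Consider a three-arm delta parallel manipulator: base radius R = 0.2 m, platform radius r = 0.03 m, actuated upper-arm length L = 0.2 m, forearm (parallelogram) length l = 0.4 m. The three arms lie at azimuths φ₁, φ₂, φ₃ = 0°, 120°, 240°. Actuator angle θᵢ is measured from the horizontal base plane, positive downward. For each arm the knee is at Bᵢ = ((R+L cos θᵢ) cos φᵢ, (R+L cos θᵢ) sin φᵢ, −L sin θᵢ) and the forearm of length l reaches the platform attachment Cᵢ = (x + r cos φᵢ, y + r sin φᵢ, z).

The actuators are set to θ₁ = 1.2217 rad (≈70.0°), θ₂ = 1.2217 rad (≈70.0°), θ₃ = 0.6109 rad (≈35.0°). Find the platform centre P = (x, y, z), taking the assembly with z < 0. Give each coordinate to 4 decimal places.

(-0.0538, -0.0932, -0.4446)

S1 = (0.2384·cos0.0°, 0.2384·sin0.0°, -0.1879) = (0.2384, 0.0000, -0.1879)
φ2=120.0°: virtual centre (-0.1192, 0.2065, -0.1879), radius l
S3 = (0.3338·cos240.0°, 0.3338·sin240.0°, -0.1147) = (-0.1669, -0.2891, -0.1147)
subtract pairs → two planes through P
plane₁₂: -0.7152x+0.4129y+0.0000z = 0.0000
Cramer: x(z) = -0.0179+0.0808z;  y(z) = -0.0310+0.1400z
sphere 1 gives Az²+Bz+C=0 with A=1.0261, B=0.3258, C=-0.0580;  B²−4AC=0.3443;  roots -0.4446, 0.1272;  negative root z = -0.4446
x = -0.0538, y = -0.0932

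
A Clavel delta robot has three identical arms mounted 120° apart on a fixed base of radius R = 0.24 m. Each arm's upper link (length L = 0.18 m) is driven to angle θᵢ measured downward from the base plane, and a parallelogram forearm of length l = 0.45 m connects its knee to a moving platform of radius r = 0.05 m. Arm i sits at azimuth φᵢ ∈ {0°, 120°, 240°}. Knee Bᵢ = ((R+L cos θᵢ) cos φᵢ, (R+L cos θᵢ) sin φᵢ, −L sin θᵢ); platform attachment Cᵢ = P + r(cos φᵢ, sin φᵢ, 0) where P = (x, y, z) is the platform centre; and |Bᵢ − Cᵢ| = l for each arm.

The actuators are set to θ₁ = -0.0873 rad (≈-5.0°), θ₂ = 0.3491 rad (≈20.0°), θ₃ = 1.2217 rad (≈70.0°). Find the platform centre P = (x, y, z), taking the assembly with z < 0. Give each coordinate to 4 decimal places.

centre 1 = (0.3693·cos0.0°, 0.3693·sin0.0°, 0.0157) = (0.3693, 0.0000, 0.0157)
arm 2 at φ=120.0°: (R−r)+L cos θ2 = 0.3591;  centre 2 = (-0.1796, 0.3110, -0.0616)
arm 3 at φ=240.0°: (R−r)+L cos θ3 = 0.2516;  centre 3 = (-0.1258, -0.2179, -0.1691)
|centre ₂|²−|centre ₁|² = -0.0039;  |centre ₃|²−|centre ₁|² = -0.0447
linear system: -1.0978x+0.6221y = -0.0039−-0.1545z; -0.9902x+-0.4357y = -0.0447−-0.3697z
Cramer: x(z) = 0.0270-0.2717z;  y(z) = 0.0414-0.2310z
quadratic in z: (1.1272)z²+(0.1355)z+(-0.0833)=0, √Δ=0.6278 → z ∈ {-0.3386, 0.2184}; z = -0.3386 (taking z<0)
x = 0.1190, y = 0.1196

(0.1190, 0.1196, -0.3386)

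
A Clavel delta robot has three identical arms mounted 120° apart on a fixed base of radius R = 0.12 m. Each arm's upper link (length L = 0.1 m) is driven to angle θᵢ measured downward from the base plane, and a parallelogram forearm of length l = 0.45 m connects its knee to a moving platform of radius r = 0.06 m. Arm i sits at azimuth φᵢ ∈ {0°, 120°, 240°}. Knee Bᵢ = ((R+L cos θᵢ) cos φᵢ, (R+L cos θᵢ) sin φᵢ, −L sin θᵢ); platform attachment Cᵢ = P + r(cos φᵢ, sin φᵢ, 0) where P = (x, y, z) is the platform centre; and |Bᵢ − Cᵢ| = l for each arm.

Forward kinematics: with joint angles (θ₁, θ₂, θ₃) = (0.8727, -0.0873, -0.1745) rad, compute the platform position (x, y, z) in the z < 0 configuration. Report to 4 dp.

O1 = (0.1243·cos0.0°, 0.1243·sin0.0°, -0.0766) = (0.1243, 0.0000, -0.0766)
O2 = (0.1596·cos120.0°, 0.1596·sin120.0°, 0.0087) = (-0.0798, 0.1382, 0.0087)
O3 = (0.1585·cos240.0°, 0.1585·sin240.0°, 0.0174) = (-0.0792, -0.1372, 0.0174)
eliminate P² terms by subtracting sphere 1 from 2 and 3
plane₁₂: -0.4082x+0.2765y+0.1707z = 0.0042
det = 0.2246;  x = -0.0102+0.4400z,  y = 0.0002+0.0323z
sphere 1 gives Az²+Bz+C=0 with A=1.1946, B=0.0349, C=-0.1785;  B²−4AC=0.8543;  roots -0.4015, 0.3723;  negative root z = -0.4015
x = -0.1869, y = -0.0127

(-0.1869, -0.0127, -0.4015)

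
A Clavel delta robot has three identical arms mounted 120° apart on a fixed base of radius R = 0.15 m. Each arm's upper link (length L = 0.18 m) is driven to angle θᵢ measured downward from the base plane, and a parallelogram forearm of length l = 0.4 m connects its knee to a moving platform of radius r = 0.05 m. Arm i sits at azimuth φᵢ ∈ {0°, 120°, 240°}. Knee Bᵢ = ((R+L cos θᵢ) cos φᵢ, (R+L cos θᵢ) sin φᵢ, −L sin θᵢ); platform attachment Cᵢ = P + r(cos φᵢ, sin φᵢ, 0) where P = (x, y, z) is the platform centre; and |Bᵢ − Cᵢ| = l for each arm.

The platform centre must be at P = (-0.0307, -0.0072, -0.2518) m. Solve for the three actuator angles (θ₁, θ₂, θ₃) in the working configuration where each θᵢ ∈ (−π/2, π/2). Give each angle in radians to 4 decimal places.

θ₁ = -0.0001, θ₂ = -0.2613, θ₃ = -0.3489

arm 1 (φ=0.0°): x'=-0.0307, y'=-0.0072
  e−x'=0.1307;  (l²−L²−(e−x')²−y'²−z²)/2L = 0.1307
  √(A²+B²)=0.2837;  θ1 = -1.0920+1.0919 ≈ -0.0001
φ2=120.0° → target in arm frame (0.0091, 0.0302)
  e−x'=0.0909;  (l²−L²−(e−x')²−y'²−z²)/2L = 0.1528
  √(A²+B²)=0.2677;  θ2 = -1.2244+0.9631 ≈ -0.2613
rotate P by −φ3: (0.0216, -0.0230, -0.2518)
  A=0.0784, B=-0.2518, C=(l²−L²−A²−y'²−z²)/(2L)=0.1598
  θ3 = atan2(B,A) + arccos(C/0.2637) = -0.3489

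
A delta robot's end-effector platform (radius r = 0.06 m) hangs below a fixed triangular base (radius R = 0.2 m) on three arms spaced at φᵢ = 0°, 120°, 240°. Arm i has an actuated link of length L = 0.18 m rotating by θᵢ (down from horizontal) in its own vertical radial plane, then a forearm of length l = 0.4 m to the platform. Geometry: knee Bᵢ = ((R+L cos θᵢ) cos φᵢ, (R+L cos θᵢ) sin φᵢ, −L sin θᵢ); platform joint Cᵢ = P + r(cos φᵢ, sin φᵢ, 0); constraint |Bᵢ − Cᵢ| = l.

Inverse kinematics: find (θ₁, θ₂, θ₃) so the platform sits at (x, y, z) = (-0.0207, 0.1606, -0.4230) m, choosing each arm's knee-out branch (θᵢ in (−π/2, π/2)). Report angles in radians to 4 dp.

arm 1 (φ=0.0°): x'=-0.0207, y'=0.1606
  A cos θ + B sin θ = C:  0.1607·cos θ + -0.4230·sin θ = -0.2860
  θ1 = atan2(B,A) + arccos(C/0.4525) = 1.0471
arm 2 (φ=120.0°): x'=0.1494, y'=-0.0624
  A cos θ + B sin θ = C:  -0.0094·cos θ + -0.4230·sin θ = -0.1536
  θ2 = atan2(B,A) + arccos(C/0.4231) = 0.3493
rotate P by −φ3: (-0.1287, -0.0982, -0.4230)
  e−x'=0.2687;  (l²−L²−(e−x')²−y'²−z²)/2L = -0.3700
  √(A²+B²)=0.5011;  θ3 = -1.0048+2.4013 ≈ 1.3965

θ₁ = 1.0471, θ₂ = 0.3493, θ₃ = 1.3965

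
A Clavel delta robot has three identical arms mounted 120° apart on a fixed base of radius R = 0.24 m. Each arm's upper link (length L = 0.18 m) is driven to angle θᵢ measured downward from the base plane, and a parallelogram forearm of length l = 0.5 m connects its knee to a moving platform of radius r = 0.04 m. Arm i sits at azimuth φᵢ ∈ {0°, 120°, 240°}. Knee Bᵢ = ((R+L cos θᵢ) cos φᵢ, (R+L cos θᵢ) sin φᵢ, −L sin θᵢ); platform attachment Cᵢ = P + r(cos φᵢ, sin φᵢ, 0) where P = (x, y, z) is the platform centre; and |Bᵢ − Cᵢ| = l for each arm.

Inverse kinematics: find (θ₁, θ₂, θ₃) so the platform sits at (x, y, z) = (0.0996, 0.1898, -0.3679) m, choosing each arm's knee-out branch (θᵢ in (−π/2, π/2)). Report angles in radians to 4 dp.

arm 1 (φ=0.0°): x'=0.0996, y'=0.1898
  A cos θ + B sin θ = C:  0.1004·cos θ + -0.3679·sin θ = 0.1004
  γ=atan2(-0.3679,0.1004)=-1.3044;  ψ=arccos(0.2633)=1.3044;  θ1=γ+ψ≈0.0000
φ2=120.0° → target in arm frame (0.1146, -0.1812)
  A=0.0854, B=-0.3679, C=(l²−L²−A²−y'²−z²)/(2L)=0.1170
  θ2 = atan2(B,A) + arccos(C/0.3777) = -0.0869
rotate P by −φ3: (-0.2142, -0.0086, -0.3679)
  A=0.4142, B=-0.3679, C=(l²−L²−A²−y'²−z²)/(2L)=-0.2482
  √(A²+B²)=0.5540;  θ3 = -0.7263+2.0354 ≈ 1.3091

θ₁ = 0.0000, θ₂ = -0.0869, θ₃ = 1.3091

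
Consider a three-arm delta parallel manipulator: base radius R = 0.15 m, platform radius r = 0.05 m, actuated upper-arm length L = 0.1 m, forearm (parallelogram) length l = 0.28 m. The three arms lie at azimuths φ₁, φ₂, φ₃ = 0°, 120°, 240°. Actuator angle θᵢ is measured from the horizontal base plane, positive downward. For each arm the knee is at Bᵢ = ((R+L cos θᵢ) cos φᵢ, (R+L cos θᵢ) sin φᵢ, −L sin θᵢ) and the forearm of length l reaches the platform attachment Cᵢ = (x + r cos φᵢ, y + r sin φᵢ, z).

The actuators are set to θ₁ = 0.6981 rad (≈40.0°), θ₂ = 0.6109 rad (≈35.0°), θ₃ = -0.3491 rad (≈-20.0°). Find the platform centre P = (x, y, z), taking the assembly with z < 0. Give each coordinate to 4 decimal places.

(-0.0460, -0.0651, -0.2212)

O1 = (0.1766·cos0.0°, 0.1766·sin0.0°, -0.0643) = (0.1766, 0.0000, -0.0643)
O2 = (0.1819·cos120.0°, 0.1819·sin120.0°, -0.0574) = (-0.0910, 0.1575, -0.0574)
O3 = (0.1940·cos240.0°, 0.1940·sin240.0°, 0.0342) = (-0.0970, -0.1680, 0.0342)
subtract pairs → two planes through P
plane₁₂: -0.5351x+0.3151y+0.0138z = 0.0011
det = 0.3522;  x = -0.0041+0.1894z,  y = -0.0036+0.2778z
quadratic in z: (1.1130)z²+(0.0581)z+(-0.0416)=0, √Δ=0.4342 → z ∈ {-0.2212, 0.1690}; z = -0.2212 (taking z<0)
x = -0.0460, y = -0.0651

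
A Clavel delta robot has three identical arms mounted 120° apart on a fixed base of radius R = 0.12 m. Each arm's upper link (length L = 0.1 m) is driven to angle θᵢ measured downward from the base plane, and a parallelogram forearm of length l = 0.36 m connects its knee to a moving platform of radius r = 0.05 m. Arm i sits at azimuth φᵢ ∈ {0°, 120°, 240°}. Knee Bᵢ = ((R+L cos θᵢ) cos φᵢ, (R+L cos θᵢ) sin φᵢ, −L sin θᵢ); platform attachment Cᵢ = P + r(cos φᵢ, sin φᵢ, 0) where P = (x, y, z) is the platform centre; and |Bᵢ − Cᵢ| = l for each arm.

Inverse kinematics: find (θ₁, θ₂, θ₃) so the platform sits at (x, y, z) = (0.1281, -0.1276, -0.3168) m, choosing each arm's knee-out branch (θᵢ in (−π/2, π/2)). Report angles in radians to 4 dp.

θ₁ = -0.1749, θ₂ = 1.2214, θ₃ = 0.2618

rotate P by −φ1: (0.1281, -0.1276, -0.3168)
  A=-0.0581, B=-0.3168, C=(l²−L²−A²−y'²−z²)/(2L)=-0.0021
  √(A²+B²)=0.3221;  θ1 = -1.7522+1.5773 ≈ -0.1749
arm 2 (φ=120.0°): x'=-0.1746, y'=-0.0471
  A cos θ + B sin θ = C:  0.2446·cos θ + -0.3168·sin θ = -0.2140
  γ=atan2(-0.3168,0.2446)=-0.9134;  ψ=arccos(-0.5346)=2.1348;  θ2=γ+ψ≈1.2214
rotate P by −φ3: (0.0465, 0.1747, -0.3168)
  e−x'=0.0235;  (l²−L²−(e−x')²−y'²−z²)/2L = -0.0592
  √(A²+B²)=0.3177;  θ3 = -1.4966+1.7584 ≈ 0.2618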